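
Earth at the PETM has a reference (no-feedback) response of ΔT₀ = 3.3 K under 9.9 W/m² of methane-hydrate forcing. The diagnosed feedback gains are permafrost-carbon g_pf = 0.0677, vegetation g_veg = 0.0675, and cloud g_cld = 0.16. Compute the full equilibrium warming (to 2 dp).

Total gain g = 0.0677 + 0.0675 + 0.16 = 0.2952.
Amplification A = 1/(1 − 0.2952) = 1.419.
ΔT = 3.3 × 1.419 = 4.68 K.

4.68 K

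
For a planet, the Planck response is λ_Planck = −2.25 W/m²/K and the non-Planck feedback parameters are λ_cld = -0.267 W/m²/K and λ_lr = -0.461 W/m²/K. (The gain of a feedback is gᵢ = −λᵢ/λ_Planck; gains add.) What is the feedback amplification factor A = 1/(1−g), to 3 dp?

Convert to gains: g_cld = -0.267/2.25 = -0.1187; g_lr = -0.461/2.25 = -0.2049.
Total gain g = -0.3236.
A = 1/(1 + 0.3236) = 0.756.

0.756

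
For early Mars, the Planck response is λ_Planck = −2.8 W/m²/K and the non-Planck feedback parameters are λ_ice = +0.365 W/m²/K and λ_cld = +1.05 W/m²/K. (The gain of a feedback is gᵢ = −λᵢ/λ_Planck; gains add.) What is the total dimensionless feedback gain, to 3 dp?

0.505

Convert to gains: g_ice = 0.365/2.8 = 0.1304; g_cld = 1.05/2.8 = 0.375.
Total gain g = 0.5054.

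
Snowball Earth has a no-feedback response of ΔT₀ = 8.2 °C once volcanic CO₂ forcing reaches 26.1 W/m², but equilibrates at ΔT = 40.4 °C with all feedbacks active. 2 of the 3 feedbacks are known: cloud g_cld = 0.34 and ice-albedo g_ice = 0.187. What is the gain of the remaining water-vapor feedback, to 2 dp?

Amplification A = ΔT/ΔT₀ = 40.4/8.2 = 4.927.
Total gain g = 1 − 1/A = 1 − 1/4.927 = 0.797.
Known gains sum to 0.34 + 0.187 = 0.527.
g_wv = 0.797 − 0.527 = 0.27.

0.27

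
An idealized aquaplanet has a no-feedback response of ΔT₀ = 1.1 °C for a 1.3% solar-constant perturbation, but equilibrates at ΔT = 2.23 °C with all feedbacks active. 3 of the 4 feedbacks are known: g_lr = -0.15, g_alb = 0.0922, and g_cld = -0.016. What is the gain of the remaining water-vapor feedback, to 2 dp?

Amplification A = ΔT/ΔT₀ = 2.23/1.1 = 2.027.
Total gain g = 1 − 1/A = 1 − 1/2.027 = 0.5067.
Known gains sum to -0.15 + 0.0922 − 0.016 = -0.0738.
g_wv = 0.5067 + 0.0738 = 0.58.

0.58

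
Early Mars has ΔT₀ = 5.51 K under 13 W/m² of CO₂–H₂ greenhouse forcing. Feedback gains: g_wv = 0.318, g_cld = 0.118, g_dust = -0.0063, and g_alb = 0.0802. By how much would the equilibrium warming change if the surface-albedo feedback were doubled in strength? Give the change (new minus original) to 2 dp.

2.20 K

Original: g = 0.5099, ΔT = 5.51/(1−0.5099) = 11.2426 K.
With doubled surface-albedo: g' = 0.5901, ΔT' = 5.51/(1−0.5901) = 13.4423 K.
Change = 13.4423 − 11.2426 = 2.20 K.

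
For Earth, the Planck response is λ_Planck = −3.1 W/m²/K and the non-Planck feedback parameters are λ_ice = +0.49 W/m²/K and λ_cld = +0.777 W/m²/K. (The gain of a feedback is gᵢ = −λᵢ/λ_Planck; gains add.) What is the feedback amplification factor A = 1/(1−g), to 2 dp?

Convert to gains: g_ice = 0.49/3.1 = 0.1581; g_cld = 0.777/3.1 = 0.2506.
Total gain g = 0.4087.
A = 1/(1 − 0.4087) = 1.69.

1.69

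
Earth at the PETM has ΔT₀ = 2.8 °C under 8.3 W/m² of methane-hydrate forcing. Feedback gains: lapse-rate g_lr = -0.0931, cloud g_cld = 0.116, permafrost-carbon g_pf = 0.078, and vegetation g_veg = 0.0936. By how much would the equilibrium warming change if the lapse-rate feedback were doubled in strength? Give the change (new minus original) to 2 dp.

Original: g = 0.1945, ΔT = 2.8/(1−0.1945) = 3.4761 °C.
With doubled lapse-rate: g' = 0.1014, ΔT' = 2.8/(1−0.1014) = 3.1160 °C.
Change = 3.1160 − 3.4761 = -0.36 °C.

-0.36 °C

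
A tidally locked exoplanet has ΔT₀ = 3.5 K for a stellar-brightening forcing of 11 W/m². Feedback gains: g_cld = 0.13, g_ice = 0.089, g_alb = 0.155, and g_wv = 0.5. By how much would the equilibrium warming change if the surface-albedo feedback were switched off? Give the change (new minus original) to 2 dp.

-15.32 K

Original: g = 0.874, ΔT = 3.5/(1−0.874) = 27.7778 K.
Without surface-albedo: g' = 0.719, ΔT' = 3.5/(1−0.719) = 12.4555 K.
Change = 12.4555 − 27.7778 = -15.32 K.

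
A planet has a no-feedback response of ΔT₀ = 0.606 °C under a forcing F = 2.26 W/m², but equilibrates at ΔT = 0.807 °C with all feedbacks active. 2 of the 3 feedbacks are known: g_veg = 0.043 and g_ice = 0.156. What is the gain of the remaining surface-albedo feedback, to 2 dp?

0.05

Amplification A = ΔT/ΔT₀ = 0.807/0.606 = 1.332.
Total gain g = 1 − 1/A = 1 − 1/1.332 = 0.2492.
Known gains sum to 0.043 + 0.156 = 0.199.
g_alb = 0.2492 − 0.199 = 0.05.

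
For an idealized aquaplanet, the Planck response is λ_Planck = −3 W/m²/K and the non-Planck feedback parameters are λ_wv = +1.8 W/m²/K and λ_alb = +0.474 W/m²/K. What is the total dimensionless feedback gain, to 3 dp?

0.758

Convert to gains: g_wv = 1.8/3 = 0.6; g_alb = 0.474/3 = 0.158.
Total gain g = 0.758.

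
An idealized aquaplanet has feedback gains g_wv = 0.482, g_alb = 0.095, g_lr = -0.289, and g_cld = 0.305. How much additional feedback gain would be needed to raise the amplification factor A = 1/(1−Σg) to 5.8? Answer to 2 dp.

Current total gain = 0.593.
Target gain for A = 5.8: g* = 1 − 1/5.8 = 0.8276.
Additional gain needed = 0.8276 − 0.593 = 0.23.

0.23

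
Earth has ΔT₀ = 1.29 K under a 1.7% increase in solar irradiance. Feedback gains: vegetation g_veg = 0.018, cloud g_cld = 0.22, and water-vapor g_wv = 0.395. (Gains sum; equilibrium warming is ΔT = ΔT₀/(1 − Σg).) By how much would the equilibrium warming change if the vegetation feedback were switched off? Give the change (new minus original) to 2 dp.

Original: g = 0.633, ΔT = 1.29/(1−0.633) = 3.5150 K.
Without vegetation: g' = 0.615, ΔT' = 1.29/(1−0.615) = 3.3506 K.
Change = 3.3506 − 3.5150 = -0.16 K.

-0.16 K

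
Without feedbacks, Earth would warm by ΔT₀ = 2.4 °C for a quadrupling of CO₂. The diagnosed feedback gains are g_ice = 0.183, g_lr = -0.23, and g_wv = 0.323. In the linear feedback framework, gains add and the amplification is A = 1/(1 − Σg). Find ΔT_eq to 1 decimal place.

Total gain g = 0.183 − 0.23 + 0.323 = 0.276.
Amplification A = 1/(1 − 0.276) = 1.381.
ΔT = 2.4 × 1.381 = 3.3 °C.

3.3 °C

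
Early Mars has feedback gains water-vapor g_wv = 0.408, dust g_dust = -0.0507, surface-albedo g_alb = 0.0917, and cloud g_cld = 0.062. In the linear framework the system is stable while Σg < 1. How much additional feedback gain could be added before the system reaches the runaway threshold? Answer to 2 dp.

0.49

Current total gain = 0.408 − 0.0507 + 0.0917 + 0.062 = 0.511.
Margin to runaway = 1 − 0.511 = 0.49.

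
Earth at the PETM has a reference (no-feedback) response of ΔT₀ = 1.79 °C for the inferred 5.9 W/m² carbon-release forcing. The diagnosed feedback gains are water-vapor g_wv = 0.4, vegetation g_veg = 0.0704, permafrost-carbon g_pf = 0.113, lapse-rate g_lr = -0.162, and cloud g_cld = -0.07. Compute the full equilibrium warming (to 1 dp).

2.8 °C

Total gain g = 0.4 + 0.0704 + 0.113 − 0.162 − 0.07 = 0.3514.
Amplification A = 1/(1 − 0.3514) = 1.542.
ΔT = 1.79 × 1.542 = 2.8 °C.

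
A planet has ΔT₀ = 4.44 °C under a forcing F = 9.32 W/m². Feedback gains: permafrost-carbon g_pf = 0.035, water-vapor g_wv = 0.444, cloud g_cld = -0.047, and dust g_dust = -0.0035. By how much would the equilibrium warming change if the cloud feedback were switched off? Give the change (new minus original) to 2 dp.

0.70 °C

Original: g = 0.4285, ΔT = 4.44/(1−0.4285) = 7.7690 °C.
Without cloud: g' = 0.4755, ΔT' = 4.44/(1−0.4755) = 8.4652 °C.
Change = 8.4652 − 7.7690 = 0.70 °C.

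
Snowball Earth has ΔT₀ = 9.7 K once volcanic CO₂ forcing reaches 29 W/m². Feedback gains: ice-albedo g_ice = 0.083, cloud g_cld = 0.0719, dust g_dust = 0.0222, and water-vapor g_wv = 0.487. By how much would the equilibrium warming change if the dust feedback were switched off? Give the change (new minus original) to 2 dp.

-1.79 K

Original: g = 0.6641, ΔT = 9.7/(1−0.6641) = 28.8776 K.
Without dust: g' = 0.6419, ΔT' = 9.7/(1−0.6419) = 27.0874 K.
Change = 27.0874 − 28.8776 = -1.79 K.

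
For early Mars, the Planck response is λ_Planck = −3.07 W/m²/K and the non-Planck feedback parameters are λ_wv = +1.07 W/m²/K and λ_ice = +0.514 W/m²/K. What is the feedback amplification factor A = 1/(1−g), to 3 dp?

2.066

Convert to gains: g_wv = 1.07/3.07 = 0.3485; g_ice = 0.514/3.07 = 0.1674.
Total gain g = 0.5159.
A = 1/(1 − 0.5159) = 2.066.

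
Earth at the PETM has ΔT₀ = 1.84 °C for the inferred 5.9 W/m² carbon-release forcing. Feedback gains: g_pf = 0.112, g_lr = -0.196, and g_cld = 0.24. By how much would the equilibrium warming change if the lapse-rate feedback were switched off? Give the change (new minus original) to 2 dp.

0.66 °C

Original: g = 0.156, ΔT = 1.84/(1−0.156) = 2.1801 °C.
Without lapse-rate: g' = 0.352, ΔT' = 1.84/(1−0.352) = 2.8395 °C.
Change = 2.8395 − 2.1801 = 0.66 °C.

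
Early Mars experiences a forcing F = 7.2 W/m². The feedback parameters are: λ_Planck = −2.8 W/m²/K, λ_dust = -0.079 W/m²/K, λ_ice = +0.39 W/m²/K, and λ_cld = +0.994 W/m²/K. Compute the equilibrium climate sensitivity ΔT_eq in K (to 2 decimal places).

Net feedback parameter λ = (−2.8) + (-0.079) + (+0.39) + (+0.994) = -1.495 W/m²/K.
ΔT = −F/λ = −7.2/(-1.495) = 4.82 K.

4.82 K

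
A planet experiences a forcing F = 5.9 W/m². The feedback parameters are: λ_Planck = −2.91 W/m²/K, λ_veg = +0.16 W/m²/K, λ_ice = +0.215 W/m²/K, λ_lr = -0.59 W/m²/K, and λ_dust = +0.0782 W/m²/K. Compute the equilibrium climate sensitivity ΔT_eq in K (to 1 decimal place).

1.9 K

Net feedback parameter λ = (−2.91) + (+0.16) + (+0.215) + (-0.59) + (+0.0782) = -3.0468 W/m²/K.
ΔT = −F/λ = −5.9/(-3.0468) = 1.9 K.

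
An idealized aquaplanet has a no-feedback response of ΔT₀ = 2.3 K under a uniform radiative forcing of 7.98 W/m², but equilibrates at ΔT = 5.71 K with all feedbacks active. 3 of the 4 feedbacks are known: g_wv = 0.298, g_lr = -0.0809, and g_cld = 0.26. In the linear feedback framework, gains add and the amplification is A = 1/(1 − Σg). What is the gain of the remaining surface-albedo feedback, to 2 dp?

Amplification A = ΔT/ΔT₀ = 5.71/2.3 = 2.483.
Total gain g = 1 − 1/A = 1 − 1/2.483 = 0.5973.
Known gains sum to 0.298 − 0.0809 + 0.26 = 0.4771.
g_alb = 0.5973 − 0.4771 = 0.12.

0.12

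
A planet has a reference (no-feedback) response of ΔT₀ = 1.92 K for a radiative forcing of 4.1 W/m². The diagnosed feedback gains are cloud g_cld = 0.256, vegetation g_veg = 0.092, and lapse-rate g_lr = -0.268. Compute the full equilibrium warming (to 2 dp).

Total gain g = 0.256 + 0.092 − 0.268 = 0.08.
Amplification A = 1/(1 − 0.08) = 1.087.
ΔT = 1.92 × 1.087 = 2.09 K.

2.09 K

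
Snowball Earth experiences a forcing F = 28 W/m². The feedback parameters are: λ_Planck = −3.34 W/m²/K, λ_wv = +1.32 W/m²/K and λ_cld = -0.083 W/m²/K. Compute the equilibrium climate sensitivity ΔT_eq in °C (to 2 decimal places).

13.31 °C

Net feedback parameter λ = (−3.34) + (+1.32) + (-0.083) = -2.103 W/m²/K.
ΔT = −F/λ = −28/(-2.103) = 13.31 °C.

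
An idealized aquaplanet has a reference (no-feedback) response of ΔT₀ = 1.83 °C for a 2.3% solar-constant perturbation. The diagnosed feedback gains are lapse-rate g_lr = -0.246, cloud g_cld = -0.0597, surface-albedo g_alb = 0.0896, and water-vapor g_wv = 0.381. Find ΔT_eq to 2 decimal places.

Total gain g = -0.246 − 0.0597 + 0.0896 + 0.381 = 0.1649.
Amplification A = 1/(1 − 0.1649) = 1.197.
ΔT = 1.83 × 1.197 = 2.19 °C.

2.19 °C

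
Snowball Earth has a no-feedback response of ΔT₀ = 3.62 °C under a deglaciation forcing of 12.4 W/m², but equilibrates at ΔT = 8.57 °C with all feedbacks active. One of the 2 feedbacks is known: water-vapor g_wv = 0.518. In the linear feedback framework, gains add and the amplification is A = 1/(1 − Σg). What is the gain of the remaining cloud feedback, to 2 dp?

0.06

Amplification A = ΔT/ΔT₀ = 8.57/3.62 = 2.367.
Total gain g = 1 − 1/A = 1 − 1/2.367 = 0.5775.
The known gain is 0.518.
g_cld = 0.5775 − 0.518 = 0.06.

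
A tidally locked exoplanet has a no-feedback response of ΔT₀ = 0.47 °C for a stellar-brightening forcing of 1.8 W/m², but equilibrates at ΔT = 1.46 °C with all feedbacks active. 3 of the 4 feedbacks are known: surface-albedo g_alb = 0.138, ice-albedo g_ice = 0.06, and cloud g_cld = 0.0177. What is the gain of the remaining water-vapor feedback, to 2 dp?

Amplification A = ΔT/ΔT₀ = 1.46/0.47 = 3.106.
Total gain g = 1 − 1/A = 1 − 1/3.106 = 0.678.
Known gains sum to 0.138 + 0.06 + 0.0177 = 0.2157.
g_wv = 0.678 − 0.2157 = 0.46.

0.46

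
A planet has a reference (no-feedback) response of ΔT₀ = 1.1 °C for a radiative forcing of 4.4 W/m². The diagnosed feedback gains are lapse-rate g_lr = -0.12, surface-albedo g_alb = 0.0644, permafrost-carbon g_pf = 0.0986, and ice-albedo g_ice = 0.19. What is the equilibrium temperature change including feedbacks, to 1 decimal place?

Total gain g = -0.12 + 0.0644 + 0.0986 + 0.19 = 0.233.
Amplification A = 1/(1 − 0.233) = 1.304.
ΔT = 1.1 × 1.304 = 1.4 °C.

1.4 °C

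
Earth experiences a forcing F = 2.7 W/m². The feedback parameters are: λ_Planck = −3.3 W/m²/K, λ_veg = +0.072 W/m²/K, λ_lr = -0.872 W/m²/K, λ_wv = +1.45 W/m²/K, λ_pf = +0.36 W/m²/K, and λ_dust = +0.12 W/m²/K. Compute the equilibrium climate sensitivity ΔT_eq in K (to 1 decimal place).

Net feedback parameter λ = (−3.3) + (+0.072) + (-0.872) + (+1.45) + (+0.36) + (+0.12) = -2.17 W/m²/K.
ΔT = −F/λ = −2.7/(-2.17) = 1.2 K.

1.2 K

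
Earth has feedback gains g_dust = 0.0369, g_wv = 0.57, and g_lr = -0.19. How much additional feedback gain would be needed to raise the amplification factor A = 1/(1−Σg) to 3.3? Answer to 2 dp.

0.28

Current total gain = 0.4169.
Target gain for A = 3.3: g* = 1 − 1/3.3 = 0.697.
Additional gain needed = 0.697 − 0.4169 = 0.28.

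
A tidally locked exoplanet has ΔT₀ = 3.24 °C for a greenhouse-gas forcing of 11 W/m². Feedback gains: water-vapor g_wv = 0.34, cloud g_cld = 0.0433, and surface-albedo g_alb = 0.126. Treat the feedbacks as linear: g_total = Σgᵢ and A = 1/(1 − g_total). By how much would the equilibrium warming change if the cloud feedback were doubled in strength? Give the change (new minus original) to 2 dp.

Original: g = 0.5093, ΔT = 3.24/(1−0.5093) = 6.6028 °C.
With doubled cloud: g' = 0.5526, ΔT' = 3.24/(1−0.5526) = 7.2418 °C.
Change = 7.2418 − 6.6028 = 0.64 °C.

0.64 °C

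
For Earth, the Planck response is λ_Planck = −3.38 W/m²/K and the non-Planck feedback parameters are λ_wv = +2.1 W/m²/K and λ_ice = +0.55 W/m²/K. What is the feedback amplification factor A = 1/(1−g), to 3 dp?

4.630

Convert to gains: g_wv = 2.1/3.38 = 0.6213; g_ice = 0.55/3.38 = 0.1627.
Total gain g = 0.784.
A = 1/(1 − 0.784) = 4.630.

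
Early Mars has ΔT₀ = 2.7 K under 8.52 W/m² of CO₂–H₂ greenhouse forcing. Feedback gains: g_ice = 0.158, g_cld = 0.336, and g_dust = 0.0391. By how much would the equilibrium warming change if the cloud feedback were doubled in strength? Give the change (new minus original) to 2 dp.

14.84 K

Original: g = 0.5331, ΔT = 2.7/(1−0.5331) = 5.7828 K.
With doubled cloud: g' = 0.8691, ΔT' = 2.7/(1−0.8691) = 20.6264 K.
Change = 20.6264 − 5.7828 = 14.84 K.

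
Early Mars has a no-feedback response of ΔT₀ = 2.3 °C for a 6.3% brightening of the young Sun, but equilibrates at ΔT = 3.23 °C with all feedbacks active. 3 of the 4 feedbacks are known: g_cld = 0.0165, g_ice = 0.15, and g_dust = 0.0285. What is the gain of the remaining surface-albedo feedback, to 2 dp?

Amplification A = ΔT/ΔT₀ = 3.23/2.3 = 1.404.
Total gain g = 1 − 1/A = 1 − 1/1.404 = 0.2877.
Known gains sum to 0.0165 + 0.15 + 0.0285 = 0.195.
g_alb = 0.2877 − 0.195 = 0.09.

0.09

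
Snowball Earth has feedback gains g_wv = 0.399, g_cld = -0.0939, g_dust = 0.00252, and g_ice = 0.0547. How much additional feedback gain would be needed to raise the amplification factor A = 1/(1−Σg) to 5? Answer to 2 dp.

Current total gain = 0.36232.
Target gain for A = 5: g* = 1 − 1/5 = 0.8.
Additional gain needed = 0.8 − 0.36232 = 0.44.

0.44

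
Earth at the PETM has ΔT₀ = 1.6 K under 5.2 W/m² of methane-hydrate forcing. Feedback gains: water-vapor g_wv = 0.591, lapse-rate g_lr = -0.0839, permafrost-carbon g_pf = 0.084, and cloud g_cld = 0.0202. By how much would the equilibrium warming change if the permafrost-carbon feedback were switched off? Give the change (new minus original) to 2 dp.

-0.73 K

Original: g = 0.6113, ΔT = 1.6/(1−0.6113) = 4.1163 K.
Without permafrost-carbon: g' = 0.5273, ΔT' = 1.6/(1−0.5273) = 3.3848 K.
Change = 3.3848 − 4.1163 = -0.73 K.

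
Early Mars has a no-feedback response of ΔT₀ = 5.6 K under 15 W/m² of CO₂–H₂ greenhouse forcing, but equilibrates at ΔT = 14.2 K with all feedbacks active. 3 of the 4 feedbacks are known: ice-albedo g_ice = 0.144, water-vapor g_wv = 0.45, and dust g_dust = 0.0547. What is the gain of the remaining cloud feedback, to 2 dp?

Amplification A = ΔT/ΔT₀ = 14.2/5.6 = 2.536.
Total gain g = 1 − 1/A = 1 − 1/2.536 = 0.6057.
Known gains sum to 0.144 + 0.45 + 0.0547 = 0.6487.
g_cld = 0.6057 − 0.6487 = -0.04.

-0.04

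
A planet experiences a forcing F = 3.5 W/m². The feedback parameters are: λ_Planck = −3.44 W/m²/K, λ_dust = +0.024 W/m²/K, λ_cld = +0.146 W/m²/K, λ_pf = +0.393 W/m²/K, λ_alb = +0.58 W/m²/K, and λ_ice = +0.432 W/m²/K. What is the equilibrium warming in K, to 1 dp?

Net feedback parameter λ = (−3.44) + (+0.024) + (+0.146) + (+0.393) + (+0.58) + (+0.432) = -1.865 W/m²/K.
ΔT = −F/λ = −3.5/(-1.865) = 1.9 K.

1.9 K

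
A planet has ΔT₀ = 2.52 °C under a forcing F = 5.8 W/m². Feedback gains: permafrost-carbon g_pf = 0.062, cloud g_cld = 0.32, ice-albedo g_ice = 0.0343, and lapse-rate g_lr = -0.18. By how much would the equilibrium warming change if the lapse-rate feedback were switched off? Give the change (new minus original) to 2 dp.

Original: g = 0.2363, ΔT = 2.52/(1−0.2363) = 3.2997 °C.
Without lapse-rate: g' = 0.4163, ΔT' = 2.52/(1−0.4163) = 4.3173 °C.
Change = 4.3173 − 3.2997 = 1.02 °C.

1.02 °C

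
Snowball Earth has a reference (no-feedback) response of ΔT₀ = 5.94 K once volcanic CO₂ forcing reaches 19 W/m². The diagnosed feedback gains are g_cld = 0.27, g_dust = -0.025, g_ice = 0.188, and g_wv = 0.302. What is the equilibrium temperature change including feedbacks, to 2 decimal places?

22.42 K

Total gain g = 0.27 − 0.025 + 0.188 + 0.302 = 0.735.
Amplification A = 1/(1 − 0.735) = 3.774.
ΔT = 5.94 × 3.774 = 22.42 K.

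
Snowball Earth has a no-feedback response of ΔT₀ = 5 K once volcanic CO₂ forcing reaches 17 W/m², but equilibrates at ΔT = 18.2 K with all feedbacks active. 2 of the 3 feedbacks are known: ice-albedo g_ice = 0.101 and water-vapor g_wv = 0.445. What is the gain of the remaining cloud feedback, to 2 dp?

0.18

Amplification A = ΔT/ΔT₀ = 18.2/5 = 3.64.
Total gain g = 1 − 1/A = 1 − 1/3.64 = 0.7253.
Known gains sum to 0.101 + 0.445 = 0.546.
g_cld = 0.7253 − 0.546 = 0.18.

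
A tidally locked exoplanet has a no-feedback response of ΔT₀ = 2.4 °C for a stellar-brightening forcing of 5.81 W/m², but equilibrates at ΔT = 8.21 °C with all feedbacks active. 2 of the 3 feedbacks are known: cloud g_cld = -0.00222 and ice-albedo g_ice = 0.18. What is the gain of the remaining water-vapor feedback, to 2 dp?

Amplification A = ΔT/ΔT₀ = 8.21/2.4 = 3.421.
Total gain g = 1 − 1/A = 1 − 1/3.421 = 0.7077.
Known gains sum to -0.00222 + 0.18 = 0.17778.
g_wv = 0.7077 − 0.17778 = 0.53.

0.53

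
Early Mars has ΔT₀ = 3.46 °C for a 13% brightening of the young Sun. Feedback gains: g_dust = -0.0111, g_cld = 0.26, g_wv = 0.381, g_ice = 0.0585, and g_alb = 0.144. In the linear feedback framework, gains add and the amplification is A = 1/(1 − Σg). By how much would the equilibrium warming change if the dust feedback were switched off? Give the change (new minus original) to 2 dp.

1.46 °C

Original: g = 0.8324, ΔT = 3.46/(1−0.8324) = 20.6444 °C.
Without dust: g' = 0.8435, ΔT' = 3.46/(1−0.8435) = 22.1086 °C.
Change = 22.1086 − 20.6444 = 1.46 °C.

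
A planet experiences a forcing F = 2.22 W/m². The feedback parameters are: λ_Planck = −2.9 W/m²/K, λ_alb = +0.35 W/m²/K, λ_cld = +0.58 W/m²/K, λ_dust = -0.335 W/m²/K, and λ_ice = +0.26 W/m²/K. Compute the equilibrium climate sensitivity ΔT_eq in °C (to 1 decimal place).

1.1 °C

Net feedback parameter λ = (−2.9) + (+0.35) + (+0.58) + (-0.335) + (+0.26) = -2.045 W/m²/K.
ΔT = −F/λ = −2.22/(-2.045) = 1.1 °C.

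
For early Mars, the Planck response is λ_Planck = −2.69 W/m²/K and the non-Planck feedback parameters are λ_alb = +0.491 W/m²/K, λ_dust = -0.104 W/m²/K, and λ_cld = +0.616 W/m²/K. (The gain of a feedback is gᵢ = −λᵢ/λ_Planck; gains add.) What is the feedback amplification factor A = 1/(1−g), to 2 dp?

Convert to gains: g_alb = 0.491/2.69 = 0.1825; g_dust = -0.104/2.69 = -0.03866; g_cld = 0.616/2.69 = 0.229.
Total gain g = 0.37284.
A = 1/(1 − 0.37284) = 1.59.

1.59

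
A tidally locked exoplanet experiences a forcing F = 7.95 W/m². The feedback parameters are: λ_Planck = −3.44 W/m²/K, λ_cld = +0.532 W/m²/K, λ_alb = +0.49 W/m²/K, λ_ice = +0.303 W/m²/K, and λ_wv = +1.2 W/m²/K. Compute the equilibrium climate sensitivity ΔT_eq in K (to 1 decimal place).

Net feedback parameter λ = (−3.44) + (+0.532) + (+0.49) + (+0.303) + (+1.2) = -0.915 W/m²/K.
ΔT = −F/λ = −7.95/(-0.915) = 8.7 K.

8.7 K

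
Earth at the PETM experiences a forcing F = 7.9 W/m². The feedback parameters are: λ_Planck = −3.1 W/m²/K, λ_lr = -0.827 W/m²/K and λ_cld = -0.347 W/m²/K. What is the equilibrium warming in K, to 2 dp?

Net feedback parameter λ = (−3.1) + (-0.827) + (-0.347) = -4.274 W/m²/K.
ΔT = −F/λ = −7.9/(-4.274) = 1.85 K.

1.85 K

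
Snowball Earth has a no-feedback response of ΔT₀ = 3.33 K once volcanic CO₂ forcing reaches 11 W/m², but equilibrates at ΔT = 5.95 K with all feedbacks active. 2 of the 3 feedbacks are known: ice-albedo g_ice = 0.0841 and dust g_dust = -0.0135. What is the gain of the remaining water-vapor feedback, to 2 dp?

Amplification A = ΔT/ΔT₀ = 5.95/3.33 = 1.787.
Total gain g = 1 − 1/A = 1 − 1/1.787 = 0.4404.
Known gains sum to 0.0841 − 0.0135 = 0.0706.
g_wv = 0.4404 − 0.0706 = 0.37.

0.37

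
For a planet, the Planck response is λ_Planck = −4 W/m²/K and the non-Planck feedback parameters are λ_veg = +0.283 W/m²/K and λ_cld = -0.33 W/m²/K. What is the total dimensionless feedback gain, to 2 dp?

-0.01

Convert to gains: g_veg = 0.283/4 = 0.07075; g_cld = -0.33/4 = -0.0825.
Total gain g = -0.01175.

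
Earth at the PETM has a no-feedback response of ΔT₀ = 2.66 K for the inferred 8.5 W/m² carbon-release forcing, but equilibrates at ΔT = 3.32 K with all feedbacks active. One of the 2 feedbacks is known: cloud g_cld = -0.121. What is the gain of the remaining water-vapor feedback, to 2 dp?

Amplification A = ΔT/ΔT₀ = 3.32/2.66 = 1.248.
Total gain g = 1 − 1/A = 1 − 1/1.248 = 0.1987.
The known gain is -0.121.
g_wv = 0.1987 + 0.121 = 0.32.

0.32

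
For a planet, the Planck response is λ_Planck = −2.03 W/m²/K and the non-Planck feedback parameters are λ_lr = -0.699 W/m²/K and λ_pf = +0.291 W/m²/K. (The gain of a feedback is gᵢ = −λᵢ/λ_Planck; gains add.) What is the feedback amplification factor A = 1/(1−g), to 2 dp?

Convert to gains: g_lr = -0.699/2.03 = -0.3443; g_pf = 0.291/2.03 = 0.1433.
Total gain g = -0.201.
A = 1/(1 + 0.201) = 0.83.

0.83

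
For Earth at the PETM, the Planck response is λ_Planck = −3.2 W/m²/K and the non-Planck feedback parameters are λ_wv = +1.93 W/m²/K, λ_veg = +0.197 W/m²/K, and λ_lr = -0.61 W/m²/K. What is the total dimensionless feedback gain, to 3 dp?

Convert to gains: g_wv = 1.93/3.2 = 0.6031; g_veg = 0.197/3.2 = 0.06156; g_lr = -0.61/3.2 = -0.1906.
Total gain g = 0.47406.

0.474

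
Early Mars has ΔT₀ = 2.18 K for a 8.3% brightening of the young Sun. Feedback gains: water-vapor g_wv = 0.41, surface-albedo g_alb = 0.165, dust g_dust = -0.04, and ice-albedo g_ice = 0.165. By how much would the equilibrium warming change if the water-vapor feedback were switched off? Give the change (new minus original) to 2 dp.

-4.20 K

Original: g = 0.7, ΔT = 2.18/(1−0.7) = 7.2667 K.
Without water-vapor: g' = 0.29, ΔT' = 2.18/(1−0.29) = 3.0704 K.
Change = 3.0704 − 7.2667 = -4.20 K.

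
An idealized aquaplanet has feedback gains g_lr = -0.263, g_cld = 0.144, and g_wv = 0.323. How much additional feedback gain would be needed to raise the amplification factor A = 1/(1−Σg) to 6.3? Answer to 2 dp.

0.64

Current total gain = 0.204.
Target gain for A = 6.3: g* = 1 − 1/6.3 = 0.8413.
Additional gain needed = 0.8413 − 0.204 = 0.64.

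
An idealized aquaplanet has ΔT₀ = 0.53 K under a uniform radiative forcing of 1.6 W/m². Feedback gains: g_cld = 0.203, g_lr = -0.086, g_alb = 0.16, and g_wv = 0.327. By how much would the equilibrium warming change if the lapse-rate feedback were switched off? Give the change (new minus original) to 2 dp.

0.37 K

Original: g = 0.604, ΔT = 0.53/(1−0.604) = 1.3384 K.
Without lapse-rate: g' = 0.69, ΔT' = 0.53/(1−0.69) = 1.7097 K.
Change = 1.7097 − 1.3384 = 0.37 K.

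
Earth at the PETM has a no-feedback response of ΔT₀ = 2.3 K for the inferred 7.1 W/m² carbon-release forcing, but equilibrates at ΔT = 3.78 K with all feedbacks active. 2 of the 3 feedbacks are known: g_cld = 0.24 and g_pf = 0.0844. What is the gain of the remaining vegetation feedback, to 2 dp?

Amplification A = ΔT/ΔT₀ = 3.78/2.3 = 1.643.
Total gain g = 1 − 1/A = 1 − 1/1.643 = 0.3914.
Known gains sum to 0.24 + 0.0844 = 0.3244.
g_veg = 0.3914 − 0.3244 = 0.07.

0.07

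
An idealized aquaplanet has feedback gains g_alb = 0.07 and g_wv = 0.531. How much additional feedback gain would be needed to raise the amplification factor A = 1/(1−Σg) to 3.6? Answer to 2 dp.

0.12

Current total gain = 0.601.
Target gain for A = 3.6: g* = 1 − 1/3.6 = 0.7222.
Additional gain needed = 0.7222 − 0.601 = 0.12.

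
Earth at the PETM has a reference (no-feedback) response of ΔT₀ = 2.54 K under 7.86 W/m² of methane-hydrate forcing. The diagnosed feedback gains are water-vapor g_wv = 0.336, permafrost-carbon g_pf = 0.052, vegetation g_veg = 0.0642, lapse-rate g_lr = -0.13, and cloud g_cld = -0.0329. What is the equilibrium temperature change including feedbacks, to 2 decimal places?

Total gain g = 0.336 + 0.052 + 0.0642 − 0.13 − 0.0329 = 0.2893.
Amplification A = 1/(1 − 0.2893) = 1.407.
ΔT = 2.54 × 1.407 = 3.57 K.

3.57 K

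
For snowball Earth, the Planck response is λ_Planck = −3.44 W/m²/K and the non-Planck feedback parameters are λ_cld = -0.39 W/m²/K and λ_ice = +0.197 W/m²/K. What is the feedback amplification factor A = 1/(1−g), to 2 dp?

0.95

Convert to gains: g_cld = -0.39/3.44 = -0.1134; g_ice = 0.197/3.44 = 0.05727.
Total gain g = -0.05613.
A = 1/(1 + 0.05613) = 0.95.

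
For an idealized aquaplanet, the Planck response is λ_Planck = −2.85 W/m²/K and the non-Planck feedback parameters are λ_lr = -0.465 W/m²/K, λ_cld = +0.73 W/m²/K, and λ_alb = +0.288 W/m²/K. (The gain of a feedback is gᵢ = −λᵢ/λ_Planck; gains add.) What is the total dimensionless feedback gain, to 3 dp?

Convert to gains: g_lr = -0.465/2.85 = -0.1632; g_cld = 0.73/2.85 = 0.2561; g_alb = 0.288/2.85 = 0.1011.
Total gain g = 0.194.

0.194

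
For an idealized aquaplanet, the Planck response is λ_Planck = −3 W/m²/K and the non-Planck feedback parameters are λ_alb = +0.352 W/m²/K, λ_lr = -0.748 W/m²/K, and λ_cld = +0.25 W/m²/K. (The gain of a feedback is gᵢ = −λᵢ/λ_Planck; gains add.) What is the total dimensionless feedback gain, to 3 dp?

Convert to gains: g_alb = 0.352/3 = 0.1173; g_lr = -0.748/3 = -0.2493; g_cld = 0.25/3 = 0.08333.
Total gain g = -0.04867.

-0.049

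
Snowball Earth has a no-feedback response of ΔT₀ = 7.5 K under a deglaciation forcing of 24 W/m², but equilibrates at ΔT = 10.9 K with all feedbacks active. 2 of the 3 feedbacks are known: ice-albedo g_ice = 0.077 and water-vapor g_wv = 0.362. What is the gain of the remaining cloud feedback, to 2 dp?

-0.13

Amplification A = ΔT/ΔT₀ = 10.9/7.5 = 1.453.
Total gain g = 1 − 1/A = 1 − 1/1.453 = 0.3118.
Known gains sum to 0.077 + 0.362 = 0.439.
g_cld = 0.3118 − 0.439 = -0.13.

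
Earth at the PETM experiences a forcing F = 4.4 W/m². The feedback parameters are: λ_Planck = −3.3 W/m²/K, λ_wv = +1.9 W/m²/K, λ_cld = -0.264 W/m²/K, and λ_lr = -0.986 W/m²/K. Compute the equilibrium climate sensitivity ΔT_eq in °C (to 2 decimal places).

Net feedback parameter λ = (−3.3) + (+1.9) + (-0.264) + (-0.986) = -2.65 W/m²/K.
ΔT = −F/λ = −4.4/(-2.65) = 1.66 °C.

1.66 °C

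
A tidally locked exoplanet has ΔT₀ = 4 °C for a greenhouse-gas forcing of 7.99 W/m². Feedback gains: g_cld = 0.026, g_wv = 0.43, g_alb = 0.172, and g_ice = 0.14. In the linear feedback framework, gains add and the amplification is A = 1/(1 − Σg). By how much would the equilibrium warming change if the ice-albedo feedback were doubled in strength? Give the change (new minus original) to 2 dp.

26.24 °C

Original: g = 0.768, ΔT = 4/(1−0.768) = 17.2414 °C.
With doubled ice-albedo: g' = 0.908, ΔT' = 4/(1−0.908) = 43.4783 °C.
Change = 43.4783 − 17.2414 = 26.24 °C.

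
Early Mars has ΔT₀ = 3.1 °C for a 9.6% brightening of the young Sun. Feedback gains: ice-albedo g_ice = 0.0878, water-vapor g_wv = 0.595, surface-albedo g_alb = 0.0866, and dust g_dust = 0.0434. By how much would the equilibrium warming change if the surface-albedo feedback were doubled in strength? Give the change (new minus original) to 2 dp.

14.26 °C

Original: g = 0.8128, ΔT = 3.1/(1−0.8128) = 16.5598 °C.
With doubled surface-albedo: g' = 0.8994, ΔT' = 3.1/(1−0.8994) = 30.8151 °C.
Change = 30.8151 − 16.5598 = 14.26 °C.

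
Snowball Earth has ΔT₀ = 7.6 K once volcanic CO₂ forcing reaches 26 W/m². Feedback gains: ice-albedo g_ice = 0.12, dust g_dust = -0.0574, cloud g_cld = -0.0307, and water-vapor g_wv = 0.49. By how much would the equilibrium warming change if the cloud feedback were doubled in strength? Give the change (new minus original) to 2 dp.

-0.96 K

Original: g = 0.5219, ΔT = 7.6/(1−0.5219) = 15.8963 K.
With doubled cloud: g' = 0.4912, ΔT' = 7.6/(1−0.4912) = 14.9371 K.
Change = 14.9371 − 15.8963 = -0.96 K.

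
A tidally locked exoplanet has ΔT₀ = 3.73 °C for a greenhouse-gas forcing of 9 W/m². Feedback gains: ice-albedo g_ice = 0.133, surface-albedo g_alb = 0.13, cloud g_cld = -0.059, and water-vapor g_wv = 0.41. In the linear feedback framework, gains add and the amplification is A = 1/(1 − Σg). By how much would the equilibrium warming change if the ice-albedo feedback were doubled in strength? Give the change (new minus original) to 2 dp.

Original: g = 0.614, ΔT = 3.73/(1−0.614) = 9.6632 °C.
With doubled ice-albedo: g' = 0.747, ΔT' = 3.73/(1−0.747) = 14.7431 °C.
Change = 14.7431 − 9.6632 = 5.08 °C.

5.08 °C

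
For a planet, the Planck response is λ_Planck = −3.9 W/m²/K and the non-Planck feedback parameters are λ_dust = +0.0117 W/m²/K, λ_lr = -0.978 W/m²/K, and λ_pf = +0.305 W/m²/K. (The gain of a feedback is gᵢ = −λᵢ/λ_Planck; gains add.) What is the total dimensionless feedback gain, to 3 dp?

Convert to gains: g_dust = 0.0117/3.9 = 0.003; g_lr = -0.978/3.9 = -0.2508; g_pf = 0.305/3.9 = 0.07821.
Total gain g = -0.16959.

-0.170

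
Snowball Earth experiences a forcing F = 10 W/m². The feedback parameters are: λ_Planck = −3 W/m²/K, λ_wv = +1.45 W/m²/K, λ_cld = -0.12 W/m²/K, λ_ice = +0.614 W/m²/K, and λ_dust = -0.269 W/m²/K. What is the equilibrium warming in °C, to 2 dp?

Net feedback parameter λ = (−3) + (+1.45) + (-0.12) + (+0.614) + (-0.269) = -1.325 W/m²/K.
ΔT = −F/λ = −10/(-1.325) = 7.55 °C.

7.55 °C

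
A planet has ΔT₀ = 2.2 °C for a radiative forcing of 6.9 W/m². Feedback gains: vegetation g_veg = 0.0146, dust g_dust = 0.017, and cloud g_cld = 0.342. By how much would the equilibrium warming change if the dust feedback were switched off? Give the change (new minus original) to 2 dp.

Original: g = 0.3736, ΔT = 2.2/(1−0.3736) = 3.5121 °C.
Without dust: g' = 0.3566, ΔT' = 2.2/(1−0.3566) = 3.4193 °C.
Change = 3.4193 − 3.5121 = -0.09 °C.

-0.09 °C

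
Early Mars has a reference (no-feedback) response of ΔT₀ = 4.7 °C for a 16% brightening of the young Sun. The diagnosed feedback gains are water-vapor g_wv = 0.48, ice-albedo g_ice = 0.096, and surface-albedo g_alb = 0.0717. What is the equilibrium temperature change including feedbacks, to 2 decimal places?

Total gain g = 0.48 + 0.096 + 0.0717 = 0.6477.
Amplification A = 1/(1 − 0.6477) = 2.838.
ΔT = 4.7 × 2.838 = 13.34 °C.

13.34 °C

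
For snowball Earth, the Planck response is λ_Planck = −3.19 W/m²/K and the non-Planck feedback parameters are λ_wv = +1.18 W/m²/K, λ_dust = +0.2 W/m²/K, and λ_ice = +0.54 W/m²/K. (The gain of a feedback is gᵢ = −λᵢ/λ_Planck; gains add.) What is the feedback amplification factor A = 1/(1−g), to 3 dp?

2.512

Convert to gains: g_wv = 1.18/3.19 = 0.3699; g_dust = 0.2/3.19 = 0.0627; g_ice = 0.54/3.19 = 0.1693.
Total gain g = 0.6019.
A = 1/(1 − 0.6019) = 2.512.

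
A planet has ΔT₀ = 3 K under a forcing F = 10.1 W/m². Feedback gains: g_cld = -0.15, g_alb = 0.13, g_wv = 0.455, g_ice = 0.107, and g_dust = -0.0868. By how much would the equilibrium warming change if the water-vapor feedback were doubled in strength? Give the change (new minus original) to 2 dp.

Original: g = 0.4552, ΔT = 3/(1−0.4552) = 5.5066 K.
With doubled water-vapor: g' = 0.9102, ΔT' = 3/(1−0.9102) = 33.4076 K.
Change = 33.4076 − 5.5066 = 27.90 K.

27.90 K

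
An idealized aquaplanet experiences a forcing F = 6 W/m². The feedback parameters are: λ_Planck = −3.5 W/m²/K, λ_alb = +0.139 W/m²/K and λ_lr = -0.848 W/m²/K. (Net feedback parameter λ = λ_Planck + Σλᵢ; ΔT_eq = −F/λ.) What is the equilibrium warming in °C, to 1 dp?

Net feedback parameter λ = (−3.5) + (+0.139) + (-0.848) = -4.209 W/m²/K.
ΔT = −F/λ = −6/(-4.209) = 1.4 °C.

1.4 °C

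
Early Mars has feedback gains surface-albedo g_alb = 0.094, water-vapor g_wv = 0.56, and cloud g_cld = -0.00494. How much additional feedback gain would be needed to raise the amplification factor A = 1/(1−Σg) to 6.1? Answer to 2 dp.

Current total gain = 0.64906.
Target gain for A = 6.1: g* = 1 − 1/6.1 = 0.8361.
Additional gain needed = 0.8361 − 0.64906 = 0.19.

0.19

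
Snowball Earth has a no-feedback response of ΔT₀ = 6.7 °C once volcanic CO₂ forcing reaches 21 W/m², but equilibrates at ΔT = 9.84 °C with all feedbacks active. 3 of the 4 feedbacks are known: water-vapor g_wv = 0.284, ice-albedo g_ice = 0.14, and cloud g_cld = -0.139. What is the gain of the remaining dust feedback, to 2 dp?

0.03

Amplification A = ΔT/ΔT₀ = 9.84/6.7 = 1.469.
Total gain g = 1 − 1/A = 1 − 1/1.469 = 0.3193.
Known gains sum to 0.284 + 0.14 − 0.139 = 0.285.
g_dust = 0.3193 − 0.285 = 0.03.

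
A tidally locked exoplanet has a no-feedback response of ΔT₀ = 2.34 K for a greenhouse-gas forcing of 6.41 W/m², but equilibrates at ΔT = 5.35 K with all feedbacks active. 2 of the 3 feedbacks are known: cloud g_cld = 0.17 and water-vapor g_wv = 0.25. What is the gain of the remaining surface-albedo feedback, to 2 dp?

Amplification A = ΔT/ΔT₀ = 5.35/2.34 = 2.286.
Total gain g = 1 − 1/A = 1 − 1/2.286 = 0.5626.
Known gains sum to 0.17 + 0.25 = 0.42.
g_alb = 0.5626 − 0.42 = 0.14.

0.14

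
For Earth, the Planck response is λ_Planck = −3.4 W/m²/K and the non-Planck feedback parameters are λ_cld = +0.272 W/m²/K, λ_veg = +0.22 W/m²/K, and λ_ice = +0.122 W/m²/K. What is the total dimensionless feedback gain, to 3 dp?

0.181

Convert to gains: g_cld = 0.272/3.4 = 0.08; g_veg = 0.22/3.4 = 0.06471; g_ice = 0.122/3.4 = 0.03588.
Total gain g = 0.18059.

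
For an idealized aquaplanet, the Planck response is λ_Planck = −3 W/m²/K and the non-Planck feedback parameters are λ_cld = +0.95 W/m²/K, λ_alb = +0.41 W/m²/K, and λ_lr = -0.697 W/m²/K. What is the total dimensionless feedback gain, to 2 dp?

Convert to gains: g_cld = 0.95/3 = 0.3167; g_alb = 0.41/3 = 0.1367; g_lr = -0.697/3 = -0.2323.
Total gain g = 0.2211.

0.22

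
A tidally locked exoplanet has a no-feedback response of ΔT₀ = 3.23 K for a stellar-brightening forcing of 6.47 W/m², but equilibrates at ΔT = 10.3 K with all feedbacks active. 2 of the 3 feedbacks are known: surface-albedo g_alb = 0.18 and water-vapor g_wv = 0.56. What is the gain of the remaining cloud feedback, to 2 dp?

Amplification A = ΔT/ΔT₀ = 10.3/3.23 = 3.189.
Total gain g = 1 − 1/A = 1 − 1/3.189 = 0.6864.
Known gains sum to 0.18 + 0.56 = 0.74.
g_cld = 0.6864 − 0.74 = -0.05.

-0.05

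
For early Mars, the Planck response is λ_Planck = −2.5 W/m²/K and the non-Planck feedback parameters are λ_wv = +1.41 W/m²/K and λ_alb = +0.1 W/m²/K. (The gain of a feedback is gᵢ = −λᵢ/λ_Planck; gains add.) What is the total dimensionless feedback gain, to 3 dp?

0.604

Convert to gains: g_wv = 1.41/2.5 = 0.564; g_alb = 0.1/2.5 = 0.04.
Total gain g = 0.604.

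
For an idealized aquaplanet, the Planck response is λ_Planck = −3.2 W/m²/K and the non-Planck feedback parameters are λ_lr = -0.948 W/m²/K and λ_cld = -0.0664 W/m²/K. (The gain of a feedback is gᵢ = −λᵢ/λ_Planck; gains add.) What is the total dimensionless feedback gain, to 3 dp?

Convert to gains: g_lr = -0.948/3.2 = -0.2962; g_cld = -0.0664/3.2 = -0.02075.
Total gain g = -0.31695.

-0.317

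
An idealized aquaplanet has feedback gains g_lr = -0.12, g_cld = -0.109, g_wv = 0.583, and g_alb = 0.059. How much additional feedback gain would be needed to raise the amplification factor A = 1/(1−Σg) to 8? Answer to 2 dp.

Current total gain = 0.413.
Target gain for A = 8: g* = 1 − 1/8 = 0.875.
Additional gain needed = 0.875 − 0.413 = 0.46.

0.46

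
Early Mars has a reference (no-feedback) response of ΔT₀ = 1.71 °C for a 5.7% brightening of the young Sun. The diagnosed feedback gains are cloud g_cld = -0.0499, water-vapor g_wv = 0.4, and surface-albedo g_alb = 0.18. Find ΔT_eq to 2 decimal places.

Total gain g = -0.0499 + 0.4 + 0.18 = 0.5301.
Amplification A = 1/(1 − 0.5301) = 2.128.
ΔT = 1.71 × 2.128 = 3.64 °C.

3.64 °C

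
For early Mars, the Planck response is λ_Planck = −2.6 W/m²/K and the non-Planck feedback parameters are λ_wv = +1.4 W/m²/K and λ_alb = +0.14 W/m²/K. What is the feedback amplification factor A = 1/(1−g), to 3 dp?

2.453

Convert to gains: g_wv = 1.4/2.6 = 0.5385; g_alb = 0.14/2.6 = 0.05385.
Total gain g = 0.59235.
A = 1/(1 − 0.59235) = 2.453.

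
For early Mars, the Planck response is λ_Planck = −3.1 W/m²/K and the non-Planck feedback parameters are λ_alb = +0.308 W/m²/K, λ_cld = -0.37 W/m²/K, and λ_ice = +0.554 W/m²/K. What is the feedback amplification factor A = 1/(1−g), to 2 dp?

Convert to gains: g_alb = 0.308/3.1 = 0.09935; g_cld = -0.37/3.1 = -0.1194; g_ice = 0.554/3.1 = 0.1787.
Total gain g = 0.15865.
A = 1/(1 − 0.15865) = 1.19.

1.19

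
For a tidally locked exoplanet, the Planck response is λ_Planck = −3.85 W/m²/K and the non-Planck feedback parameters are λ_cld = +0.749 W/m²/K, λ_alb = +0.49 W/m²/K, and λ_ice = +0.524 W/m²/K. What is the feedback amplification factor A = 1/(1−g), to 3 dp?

1.845

Convert to gains: g_cld = 0.749/3.85 = 0.1945; g_alb = 0.49/3.85 = 0.1273; g_ice = 0.524/3.85 = 0.1361.
Total gain g = 0.4579.
A = 1/(1 − 0.4579) = 1.845.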